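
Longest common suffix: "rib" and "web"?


Word 1: "rib"
Word 2: "web"
Comparing from end:
  Pos -1: 'b' == 'b'
  Pos -2: 'i' != 'e' (stop)
LCS = "b" (length 1)


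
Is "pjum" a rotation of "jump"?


Word: "jump", Candidate: "pjum"
Method: check if candidate is substring of word+word
"jumpjump" contains "pjum"? Yes
Is rotation = Yes


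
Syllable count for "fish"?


Word: "fish"
Syllable breakdown: fish
Counting: 1 part
= 1 syllable


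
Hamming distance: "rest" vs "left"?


Comparing character by character (same length = 4):
  Pos 0: 'r' vs 'l' !=
  Pos 1: 'e' vs 'e' =
  Pos 2: 's' vs 'f' !=
  Pos 3: 't' vs 't' =
Hamming distance = 2


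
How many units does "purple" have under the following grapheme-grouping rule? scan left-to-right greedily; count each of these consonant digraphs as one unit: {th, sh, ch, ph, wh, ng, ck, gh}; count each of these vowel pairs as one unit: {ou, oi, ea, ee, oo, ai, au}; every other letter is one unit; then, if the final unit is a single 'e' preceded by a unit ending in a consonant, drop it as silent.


Word: "purple" (6 letters)
Left-to-right scan:
  1. 'p' (letter)
  2. 'u' (letter)
  3. 'r' (letter)
  4. 'p' (letter)
  5. 'l' (letter)
  6. 'e' (letter)
Units from scan: 6
Final unit is 'e' after a consonant -> drop as silent (-1)
Sound units = 5 units


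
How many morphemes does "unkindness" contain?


Word: "unkindness"
Morphemes: un- | kind | -ness
Each morpheme carries meaning
= 3 morphemes


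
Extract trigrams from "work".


Word: "work" (length 4)
Number of trigrams = 4 - 3 + 1 = 2
  Position 0: "wor"
  Position 1: "ork"
Trigrams = "wor", "ork"


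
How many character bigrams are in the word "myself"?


Word: "myself" (length 6)
Number of 2-grams = length - 2 + 1 = 6 - 2 + 1
= 5


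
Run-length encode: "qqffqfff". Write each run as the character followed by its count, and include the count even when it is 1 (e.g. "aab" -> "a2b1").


String: "qqffqfff"
Scanning for consecutive runs:
  'q' x 2
  'f' x 2
  'q' x 1
  'f' x 3
RLE = "q2f2q1f3"


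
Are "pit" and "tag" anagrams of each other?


Word 1: "pit" → sorted: ipt
Word 2: "tag" → sorted: agt
Same letters? ipt != agt
Anagram = No


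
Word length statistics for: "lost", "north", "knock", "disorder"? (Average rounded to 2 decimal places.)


Lengths: "lost"=4, "north"=5, "knock"=5, "disorder"=8
Sum = 22, Count = 4
Average = 22/4 = 5.50
= avg=5.50, min=4, max=8


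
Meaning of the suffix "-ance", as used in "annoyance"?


Suffix: -ance
As in: annoyance -> annoy + -ance
Meaning = state of


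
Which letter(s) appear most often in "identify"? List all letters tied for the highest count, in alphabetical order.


Word: "identify"
Letter counts:
  'd': 1
  'e': 1
  'f': 1
  'i': 2
  'n': 1
  't': 1
  'y': 1
Maximum count = 2
Most frequent = 'i' (2 times each)


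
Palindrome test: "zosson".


Word: "zosson"
Reversed: "nossoz"
Forward == Backward? zosson != nossoz
Palindrome = No


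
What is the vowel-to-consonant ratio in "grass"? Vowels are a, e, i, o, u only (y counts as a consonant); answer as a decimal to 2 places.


Word: "grass"
Vowels (a,e,i,o,u): 1
Consonants: 4
Ratio = 1/4
= 0.25


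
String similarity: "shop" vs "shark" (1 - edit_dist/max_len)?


Word 1: "shop" (length 4)
Word 2: "shark" (length 5)
One optimal edit sequence:
  1. keep 's'
  2. keep 'h'
  3. insert 'a'  (+1)
  4. substitute 'o' -> 'r'  (+1)
  5. substitute 'p' -> 'k'  (+1)
Edit distance = 3
Max length = max(4, 5) = 5
Similarity = 1 - 3/5
= 0.4000


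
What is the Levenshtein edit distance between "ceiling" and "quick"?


Word 1: "ceiling" (length 7)
Word 2: "quick" (length 5)
One optimal edit sequence (insert/delete/substitute each cost 1):
  1. delete 'c'  (+1)
  2. delete 'e'  (+1)
  3. substitute 'i' -> 'q'  (+1)
  4. substitute 'l' -> 'u'  (+1)
  5. keep 'i'
  6. substitute 'n' -> 'c'  (+1)
  7. substitute 'g' -> 'k'  (+1)
Total edit operations: 6
Edit distance = 6


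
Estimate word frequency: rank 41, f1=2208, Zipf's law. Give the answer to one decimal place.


Zipf's law: f(r) = f(1) / r
f(1) = 2208
f(41) = 2208 / 41
= 53.9 occurrences


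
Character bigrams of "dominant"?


Word: "dominant" (length 8)
Number of bigrams = 8 - 2 + 1 = 7
  Position 0: "do"
  Position 1: "om"
  Position 2: "mi"
  Position 3: "in"
  Position 4: "na"
  Position 5: "an"
  Position 6: "nt"
Bigrams = "do", "om", "mi", "in", "na", "an", "nt"


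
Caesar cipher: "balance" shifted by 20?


Word: "balance"
Shift: 20
Each letter → (letter + shift) mod 26:
  'b' (1) + 20 = 21 → 'v'
  'a' (0) + 20 = 20 → 'u'
  'l' (11) + 20 = 5 → 'f'
  'a' (0) + 20 = 20 → 'u'
  'n' (13) + 20 = 7 → 'h'
  'c' (2) + 20 = 22 → 'w'
  'e' (4) + 20 = 24 → 'y'
Result = "vufuhwy"


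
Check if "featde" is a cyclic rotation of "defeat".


Word: "defeat", Candidate: "featde"
Method: check if candidate is substring of word+word
"defeatdefeat" contains "featde"? Yes
Is rotation = Yes


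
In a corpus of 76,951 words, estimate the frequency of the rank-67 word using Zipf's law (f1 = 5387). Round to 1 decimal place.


Zipf's law: f(r) = f(1) / r
f(1) = 5387
f(67) = 5387 / 67
= 80.4 occurrences


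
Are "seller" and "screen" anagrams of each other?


Word 1: "seller" → sorted: eellrs
Word 2: "screen" → sorted: ceenrs
Same letters? eellrs != ceenrs
Anagram = No


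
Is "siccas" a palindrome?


Word: "siccas"
Reversed: "saccis"
Forward == Backward? siccas != saccis
Palindrome = No


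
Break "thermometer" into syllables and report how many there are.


Word: "thermometer"
Syllable breakdown: ther / mom / e / ter
Counting: 4 parts
= 4 syllables


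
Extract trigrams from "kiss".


Word: "kiss" (length 4)
Number of trigrams = 4 - 3 + 1 = 2
  Position 0: "kis"
  Position 1: "iss"
Trigrams = "kis", "iss"


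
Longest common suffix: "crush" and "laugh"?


Word 1: "crush"
Word 2: "laugh"
Comparing from end:
  Pos -1: 'h' == 'h'
  Pos -2: 's' != 'g' (stop)
LCS = "h" (length 1)


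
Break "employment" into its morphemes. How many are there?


Word: "employment"
Morphemes: employ + -ment
Each morpheme carries meaning
= 2 morphemes


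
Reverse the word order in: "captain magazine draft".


Original: "captain magazine draft"
Words (1..n): captain | magazine | draft
Reversed (n..1): draft | magazine | captain
Result = "draft magazine captain"


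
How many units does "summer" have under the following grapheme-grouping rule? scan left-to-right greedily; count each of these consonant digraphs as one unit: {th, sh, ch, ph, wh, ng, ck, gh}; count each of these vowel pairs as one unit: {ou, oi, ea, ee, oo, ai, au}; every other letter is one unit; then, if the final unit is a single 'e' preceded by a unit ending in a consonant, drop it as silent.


Word: "summer" (6 letters)
Left-to-right scan:
  1. 's' (letter)
  2. 'u' (letter)
  3. 'm' (letter)
  4. 'm' (letter)
  5. 'e' (letter)
  6. 'r' (letter)
Units from scan: 6
Sound units = 6 units


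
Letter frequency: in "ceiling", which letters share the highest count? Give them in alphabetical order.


Word: "ceiling"
Letter counts:
  'c': 1
  'e': 1
  'g': 1
  'i': 2
  'l': 1
  'n': 1
Maximum count = 2
Most frequent = 'i' (2 times each)


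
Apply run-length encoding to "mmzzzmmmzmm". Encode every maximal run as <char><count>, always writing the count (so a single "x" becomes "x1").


String: "mmzzzmmmzmm"
Scanning for consecutive runs:
  'm' x 2
  'z' x 3
  'm' x 3
  'z' x 1
  'm' x 2
RLE = "m2z3m3z1m2"


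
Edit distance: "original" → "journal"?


Word 1: "original" (length 8)
Word 2: "journal" (length 7)
One optimal edit sequence (insert/delete/substitute each cost 1):
  1. delete 'o'  (+1)
  2. substitute 'r' -> 'j'  (+1)
  3. substitute 'i' -> 'o'  (+1)
  4. substitute 'g' -> 'u'  (+1)
  5. substitute 'i' -> 'r'  (+1)
  6. keep 'n'
  7. keep 'a'
  8. keep 'l'
Total edit operations: 5
Edit distance = 5


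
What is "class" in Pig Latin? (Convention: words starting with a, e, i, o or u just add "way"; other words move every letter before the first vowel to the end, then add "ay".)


Word: "class"
Starts with consonant(s) → move to end, add 'ay'
Consonant cluster: "cl"
Pig Latin = "assclay"


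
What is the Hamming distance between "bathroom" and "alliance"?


Comparing character by character (same length = 8):
  Pos 0: 'b' vs 'a' !=
  Pos 1: 'a' vs 'l' !=
  Pos 2: 't' vs 'l' !=
  Pos 3: 'h' vs 'i' !=
  Pos 4: 'r' vs 'a' !=
  Pos 5: 'o' vs 'n' !=
  Pos 6: 'o' vs 'c' !=
  Pos 7: 'm' vs 'e' !=
Hamming distance = 8


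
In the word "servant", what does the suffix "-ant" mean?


Suffix: -ant
Example: servant (serve + -ant, with a spelling change)
Meaning = one who / that which


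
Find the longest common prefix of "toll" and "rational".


Word 1: "toll"
Word 2: "rational"
Comparing from start:
  Pos 0: 't' != 'r' (stop)
LCP = "" (length 0)


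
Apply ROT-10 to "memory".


Word: "memory"
Shift: 10
Each letter → (letter + shift) mod 26:
  'm' (12) + 10 = 22 → 'w'
  'e' (4) + 10 = 14 → 'o'
  'm' (12) + 10 = 22 → 'w'
  'o' (14) + 10 = 24 → 'y'
  'r' (17) + 10 = 1 → 'b'
  'y' (24) + 10 = 8 → 'i'
Result = "wowybi"


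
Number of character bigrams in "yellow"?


Word: "yellow" (length 6)
Number of 2-grams = length - 2 + 1 = 6 - 2 + 1
= 5


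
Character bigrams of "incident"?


Word: "incident" (length 8)
Number of bigrams = 8 - 2 + 1 = 7
  Position 0: "in"
  Position 1: "nc"
  Position 2: "ci"
  Position 3: "id"
  Position 4: "de"
  Position 5: "en"
  Position 6: "nt"
Bigrams = "in", "nc", "ci", "id", "de", "en", "nt"


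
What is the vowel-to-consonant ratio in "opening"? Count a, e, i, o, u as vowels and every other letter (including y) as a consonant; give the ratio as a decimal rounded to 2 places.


Word: "opening"
Vowels (a,e,i,o,u): 3
Consonants: 4
Ratio = 3/4
= 0.75


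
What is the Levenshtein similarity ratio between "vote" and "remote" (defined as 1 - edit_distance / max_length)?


Word 1: "vote" (length 4)
Word 2: "remote" (length 6)
One optimal edit sequence:
  1. insert 'r'  (+1)
  2. insert 'e'  (+1)
  3. substitute 'v' -> 'm'  (+1)
  4. keep 'o'
  5. keep 't'
  6. keep 'e'
Edit distance = 3
Max length = max(4, 6) = 6
Similarity = 1 - 3/6
= 0.5000


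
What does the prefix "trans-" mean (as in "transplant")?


Prefix: trans-
As in: transplant -> trans- + plant
Meaning = across


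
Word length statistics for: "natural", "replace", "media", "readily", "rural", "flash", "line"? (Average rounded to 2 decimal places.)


Lengths: "natural"=7, "replace"=7, "media"=5, "readily"=7, "rural"=5, "flash"=5, "line"=4
Sum = 40, Count = 7
Average = 40/7 = 5.71
= avg=5.71, min=4, max=7


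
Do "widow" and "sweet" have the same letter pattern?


Pattern of "widow": [0, 1, 2, 3, 0]
Pattern of "sweet": [0, 1, 2, 2, 3]
Patterns do not match
Same pattern = No


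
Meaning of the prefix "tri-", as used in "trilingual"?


Prefix: tri-
Example: trilingual = tri- + lingual
Meaning = three


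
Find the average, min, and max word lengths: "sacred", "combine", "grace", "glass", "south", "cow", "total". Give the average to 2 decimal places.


Lengths: "sacred"=6, "combine"=7, "grace"=5, "glass"=5, "south"=5, "cow"=3, "total"=5
Sum = 36, Count = 7
Average = 36/7 = 5.14
= avg=5.14, min=3, max=7


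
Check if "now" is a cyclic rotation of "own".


Word: "own", Candidate: "now"
Method: check if candidate is substring of word+word
"ownown" contains "now"? Yes
Is rotation = Yes


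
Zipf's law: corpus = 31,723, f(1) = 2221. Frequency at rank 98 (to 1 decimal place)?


Zipf's law: f(r) = f(1) / r
f(1) = 2221
f(98) = 2221 / 98
= 22.7 occurrences


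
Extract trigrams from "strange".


Word: "strange" (length 7)
Number of trigrams = 7 - 3 + 1 = 5
  Position 0: "str"
  Position 1: "tra"
  Position 2: "ran"
  Position 3: "ang"
  Position 4: "nge"
Trigrams = "str", "tra", "ran", "ang", "nge"


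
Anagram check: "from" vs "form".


Word 1: "from" → sorted: fmor
Word 2: "form" → sorted: fmor
Same letters? fmor == fmor
Anagram = Yes


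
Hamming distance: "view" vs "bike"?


Comparing character by character (same length = 4):
  Pos 0: 'v' vs 'b' !=
  Pos 1: 'i' vs 'i' =
  Pos 2: 'e' vs 'k' !=
  Pos 3: 'w' vs 'e' !=
Hamming distance = 3


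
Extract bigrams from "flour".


Word: "flour" (length 5)
Number of bigrams = 5 - 2 + 1 = 4
  Position 0: "fl"
  Position 1: "lo"
  Position 2: "ou"
  Position 3: "ur"
Bigrams = "fl", "lo", "ou", "ur"


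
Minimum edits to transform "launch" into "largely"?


Word 1: "launch" (length 6)
Word 2: "largely" (length 7)
One optimal edit sequence (insert/delete/substitute each cost 1):
  1. keep 'l'
  2. keep 'a'
  3. insert 'r'  (+1)
  4. substitute 'u' -> 'g'  (+1)
  5. substitute 'n' -> 'e'  (+1)
  6. substitute 'c' -> 'l'  (+1)
  7. substitute 'h' -> 'y'  (+1)
Total edit operations: 5
Edit distance = 5


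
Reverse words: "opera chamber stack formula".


Original: "opera chamber stack formula"
Words (1..n): opera | chamber | stack | formula
Reversed (n..1): formula | stack | chamber | opera
Result = "formula stack chamber opera"


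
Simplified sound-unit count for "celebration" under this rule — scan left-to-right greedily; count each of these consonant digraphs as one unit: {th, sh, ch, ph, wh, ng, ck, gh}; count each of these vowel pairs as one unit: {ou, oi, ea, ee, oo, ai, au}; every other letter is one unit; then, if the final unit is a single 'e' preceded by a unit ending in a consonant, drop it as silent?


Word: "celebration" (11 letters)
Left-to-right scan:
  (1) 'c' (letter)
  (2) 'e' (letter)
  (3) 'l' (letter)
  (4) 'e' (letter)
  (5) 'b' (letter)
  (6) 'r' (letter)
  (7) 'a' (letter)
  (8) 't' (letter)
  (9) 'i' (letter)
  (10) 'o' (letter)
  (11) 'n' (letter)
Units from scan: 11
Sound units = 11 units


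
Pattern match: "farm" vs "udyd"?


Pattern of "farm": [0, 1, 2, 3]
Pattern of "udyd": [0, 1, 2, 1]
Patterns do not match
Same pattern = No


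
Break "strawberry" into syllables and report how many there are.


Word: "strawberry"
Syllable breakdown: straw-ber-ry
Counting: 3 parts
= 3 syllables


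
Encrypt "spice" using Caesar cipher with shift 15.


Word: "spice"
Shift: 15
Each letter → (letter + shift) mod 26:
  's' (18) + 15 = 7 → 'h'
  'p' (15) + 15 = 4 → 'e'
  'i' (8) + 15 = 23 → 'x'
  'c' (2) + 15 = 17 → 'r'
  'e' (4) + 15 = 19 → 't'
Result = "hexrt"


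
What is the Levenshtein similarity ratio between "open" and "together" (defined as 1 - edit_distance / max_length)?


Word 1: "open" (length 4)
Word 2: "together" (length 8)
One optimal edit sequence:
  1. insert 't'  (+1)
  2. keep 'o'
  3. insert 'g'  (+1)
  4. insert 'e'  (+1)
  5. insert 't'  (+1)
  6. substitute 'p' -> 'h'  (+1)
  7. keep 'e'
  8. substitute 'n' -> 'r'  (+1)
Edit distance = 6
Max length = max(4, 8) = 8
Similarity = 1 - 6/8
= 0.2500


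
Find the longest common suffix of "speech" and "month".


Word 1: "speech"
Word 2: "month"
Comparing from end:
  Pos -1: 'h' == 'h'
  Pos -2: 'c' != 't' (stop)
LCS = "h" (length 1)


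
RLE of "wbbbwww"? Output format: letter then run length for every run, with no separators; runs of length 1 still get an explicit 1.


String: "wbbbwww"
Scanning for consecutive runs:
  'w' x 1
  'b' x 3
  'w' x 3
RLE = "w1b3w3"


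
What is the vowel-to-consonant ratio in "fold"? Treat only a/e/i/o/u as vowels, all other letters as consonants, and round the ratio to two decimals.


Word: "fold"
Vowels (a,e,i,o,u): 1
Consonants: 3
Ratio = 1/3
= 0.33


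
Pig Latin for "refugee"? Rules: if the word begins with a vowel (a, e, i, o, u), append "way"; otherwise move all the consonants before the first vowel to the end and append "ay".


Word: "refugee"
Starts with consonant(s) → move to end, add 'ay'
Consonant cluster: "r"
Pig Latin = "efugeeray"


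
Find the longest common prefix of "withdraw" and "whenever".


Word 1: "withdraw"
Word 2: "whenever"
Comparing from start:
  Pos 0: 'w' == 'w'
  Pos 1: 'i' != 'h' (stop)
LCP = "w" (length 1)


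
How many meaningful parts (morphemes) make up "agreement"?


Word: "agreement"
Morphemes: agree | -ment
Each morpheme carries meaning
= 2 morphemes


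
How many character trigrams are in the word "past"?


Word: "past" (length 4)
Number of 3-grams = length - 3 + 1 = 4 - 3 + 1
= 2


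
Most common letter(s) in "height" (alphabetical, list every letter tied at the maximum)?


Word: "height"
Letter counts:
  'e': 1
  'g': 1
  'h': 2
  'i': 1
  't': 1
Maximum count = 2
Most frequent = 'h' (2 times each)


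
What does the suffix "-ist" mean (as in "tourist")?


Suffix: -ist
As in: tourist -> tour + -ist
Meaning = one who practices


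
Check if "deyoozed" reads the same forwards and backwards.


Word: "deyoozed"
Reversed: "dezooyed"
Forward == Backward? deyoozed != dezooyed
Palindrome = No


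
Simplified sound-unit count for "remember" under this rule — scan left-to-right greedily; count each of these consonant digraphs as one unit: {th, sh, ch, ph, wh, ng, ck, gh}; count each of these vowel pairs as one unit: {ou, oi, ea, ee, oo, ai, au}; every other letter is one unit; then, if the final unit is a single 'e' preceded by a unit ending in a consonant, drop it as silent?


Word: "remember" (8 letters)
Left-to-right scan:
  [1] 'r' (letter)
  [2] 'e' (letter)
  [3] 'm' (letter)
  [4] 'e' (letter)
  [5] 'm' (letter)
  [6] 'b' (letter)
  [7] 'e' (letter)
  [8] 'r' (letter)
Units from scan: 8
Sound units = 8 units


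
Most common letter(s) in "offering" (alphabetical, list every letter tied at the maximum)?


Word: "offering"
Letter counts:
  'e': 1
  'f': 2
  'g': 1
  'i': 1
  'n': 1
  'o': 1
  'r': 1
Maximum count = 2
Most frequent = 'f' (2 times each)


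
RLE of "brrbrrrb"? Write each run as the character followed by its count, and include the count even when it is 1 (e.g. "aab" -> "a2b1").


String: "brrbrrrb"
Scanning for consecutive runs:
  'b' x 1
  'r' x 2
  'b' x 1
  'r' x 3
  'b' x 1
RLE = "b1r2b1r3b1"


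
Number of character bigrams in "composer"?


Word: "composer" (length 8)
Number of 2-grams = length - 2 + 1 = 8 - 2 + 1
= 7


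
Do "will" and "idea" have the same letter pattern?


Pattern of "will": [0, 1, 2, 2]
Pattern of "idea": [0, 1, 2, 3]
Patterns do not match
Same pattern = No


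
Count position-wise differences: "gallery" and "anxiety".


Comparing character by character (same length = 7):
  Pos 0: 'g' vs 'a' !=
  Pos 1: 'a' vs 'n' !=
  Pos 2: 'l' vs 'x' !=
  Pos 3: 'l' vs 'i' !=
  Pos 4: 'e' vs 'e' =
  Pos 5: 'r' vs 't' !=
  Pos 6: 'y' vs 'y' =
Hamming distance = 5


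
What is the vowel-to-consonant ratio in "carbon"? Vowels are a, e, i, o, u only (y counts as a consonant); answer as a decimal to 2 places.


Word: "carbon"
Vowels (a,e,i,o,u): 2
Consonants: 4
Ratio = 2/4
= 0.50


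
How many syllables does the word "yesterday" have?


Word: "yesterday"
Syllable breakdown: yes · ter · day
Counting: 3 parts
= 3 syllables


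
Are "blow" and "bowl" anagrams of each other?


Word 1: "blow" → sorted: blow
Word 2: "bowl" → sorted: blow
Same letters? blow == blow
Anagram = Yes


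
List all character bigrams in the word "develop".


Word: "develop" (length 7)
Number of bigrams = 7 - 2 + 1 = 6
  Position 0: "de"
  Position 1: "ev"
  Position 2: "ve"
  Position 3: "el"
  Position 4: "lo"
  Position 5: "op"
Bigrams = "de", "ev", "ve", "el", "lo", "op"


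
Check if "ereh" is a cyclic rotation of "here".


Word: "here", Candidate: "ereh"
Method: check if candidate is substring of word+word
"herehere" contains "ereh"? Yes
Is rotation = Yes


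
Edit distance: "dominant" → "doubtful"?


Word 1: "dominant" (length 8)
Word 2: "doubtful" (length 8)
One optimal edit sequence (insert/delete/substitute each cost 1):
  1. keep 'd'
  2. keep 'o'
  3. substitute 'm' -> 'u'  (+1)
  4. substitute 'i' -> 'b'  (+1)
  5. substitute 'n' -> 't'  (+1)
  6. substitute 'a' -> 'f'  (+1)
  7. substitute 'n' -> 'u'  (+1)
  8. substitute 't' -> 'l'  (+1)
Total edit operations: 6
Edit distance = 6


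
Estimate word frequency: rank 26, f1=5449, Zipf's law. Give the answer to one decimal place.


Zipf's law: f(r) = f(1) / r
f(1) = 5449
f(26) = 5449 / 26
= 209.6 occurrences


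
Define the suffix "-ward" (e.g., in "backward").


Suffix: -ward
As in: backward -> back + -ward
Meaning = in the direction of


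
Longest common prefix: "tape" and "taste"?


Word 1: "tape"
Word 2: "taste"
Comparing from start:
  Pos 0: 't' == 't'
  Pos 1: 'a' == 'a'
  Pos 2: 'p' != 's' (stop)
LCP = "ta" (length 2)


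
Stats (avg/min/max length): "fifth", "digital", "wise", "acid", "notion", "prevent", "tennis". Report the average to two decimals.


Lengths: "fifth"=5, "digital"=7, "wise"=4, "acid"=4, "notion"=6, "prevent"=7, "tennis"=6
Sum = 39, Count = 7
Average = 39/7 = 5.57
= avg=5.57, min=4, max=7


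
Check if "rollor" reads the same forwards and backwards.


Word: "rollor"
Reversed: "rollor"
Forward == Backward? rollor == rollor
Palindrome = Yes


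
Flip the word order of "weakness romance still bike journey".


Original: "weakness romance still bike journey"
Words (1..n): weakness | romance | still | bike | journey
Reversed (n..1): journey | bike | still | romance | weakness
Result = "journey bike still romance weakness"


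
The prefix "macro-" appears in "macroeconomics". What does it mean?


Prefix: macro-
Example: macroeconomics = macro- + economics
Meaning = large


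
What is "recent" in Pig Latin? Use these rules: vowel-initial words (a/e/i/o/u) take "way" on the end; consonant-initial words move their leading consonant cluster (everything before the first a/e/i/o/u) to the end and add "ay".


Word: "recent"
Starts with consonant(s) → move to end, add 'ay'
Consonant cluster: "r"
Pig Latin = "ecentray"


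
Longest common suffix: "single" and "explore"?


Word 1: "single"
Word 2: "explore"
Comparing from end:
  Pos -1: 'e' == 'e'
  Pos -2: 'l' != 'r' (stop)
LCS = "e" (length 1)


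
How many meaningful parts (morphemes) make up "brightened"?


Word: "brightened"
Morphemes: bright | -en | -ed
Each morpheme carries meaning
= 3 morphemes


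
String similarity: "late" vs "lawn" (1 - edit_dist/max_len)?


Word 1: "late" (length 4)
Word 2: "lawn" (length 4)
One optimal edit sequence:
  1. keep 'l'
  2. keep 'a'
  3. substitute 't' -> 'w'  (+1)
  4. substitute 'e' -> 'n'  (+1)
Edit distance = 2
Max length = max(4, 4) = 4
Similarity = 1 - 2/4
= 0.5000


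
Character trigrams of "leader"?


Word: "leader" (length 6)
Number of trigrams = 6 - 3 + 1 = 4
  Position 0: "lea"
  Position 1: "ead"
  Position 2: "ade"
  Position 3: "der"
Trigrams = "lea", "ead", "ade", "der"


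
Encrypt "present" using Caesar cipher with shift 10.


Word: "present"
Shift: 10
Each letter → (letter + shift) mod 26:
  'p' (15) + 10 = 25 → 'z'
  'r' (17) + 10 = 1 → 'b'
  'e' (4) + 10 = 14 → 'o'
  's' (18) + 10 = 2 → 'c'
  'e' (4) + 10 = 14 → 'o'
  'n' (13) + 10 = 23 → 'x'
  't' (19) + 10 = 3 → 'd'
Result = "zbocoxd"


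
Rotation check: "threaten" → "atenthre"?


Word: "threaten", Candidate: "atenthre"
Method: check if candidate is substring of word+word
"threatenthreaten" contains "atenthre"? Yes
Is rotation = Yes


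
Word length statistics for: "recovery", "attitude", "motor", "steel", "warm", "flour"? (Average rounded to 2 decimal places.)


Lengths: "recovery"=8, "attitude"=8, "motor"=5, "steel"=5, "warm"=4, "flour"=5
Sum = 35, Count = 6
Average = 35/6 = 5.83
= avg=5.83, min=4, max=8


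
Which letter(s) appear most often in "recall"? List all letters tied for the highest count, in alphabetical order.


Word: "recall"
Letter counts:
  'a': 1
  'c': 1
  'e': 1
  'l': 2
  'r': 1
Maximum count = 2
Most frequent = 'l' (2 times each)


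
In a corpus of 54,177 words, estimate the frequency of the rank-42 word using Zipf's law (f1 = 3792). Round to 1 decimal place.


Zipf's law: f(r) = f(1) / r
f(1) = 3792
f(42) = 3792 / 42
= 90.3 occurrences


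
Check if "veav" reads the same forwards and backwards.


Word: "veav"
Reversed: "vaev"
Forward == Backward? veav != vaev
Palindrome = No


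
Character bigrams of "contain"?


Word: "contain" (length 7)
Number of bigrams = 7 - 2 + 1 = 6
  Position 0: "co"
  Position 1: "on"
  Position 2: "nt"
  Position 3: "ta"
  Position 4: "ai"
  Position 5: "in"
Bigrams = "co", "on", "nt", "ta", "ai", "in"


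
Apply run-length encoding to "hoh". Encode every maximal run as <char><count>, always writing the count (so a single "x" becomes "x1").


String: "hoh"
Scanning for consecutive runs:
  'h' x 1
  'o' x 1
  'h' x 1
RLE = "h1o1h1"


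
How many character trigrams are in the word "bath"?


Word: "bath" (length 4)
Number of 3-grams = length - 3 + 1 = 4 - 3 + 1
= 2


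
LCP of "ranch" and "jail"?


Word 1: "ranch"
Word 2: "jail"
Comparing from start:
  Pos 0: 'r' != 'j' (stop)
LCP = "" (length 0)


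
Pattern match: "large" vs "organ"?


Pattern of "large": [0, 1, 2, 3, 4]
Pattern of "organ": [0, 1, 2, 3, 4]
Patterns match
Same pattern = Yes


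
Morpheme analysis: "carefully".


Word: "carefully"
Morphemes: care + -ful + -ly
Each morpheme carries meaning
= 3 morphemes


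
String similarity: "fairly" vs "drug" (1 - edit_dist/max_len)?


Word 1: "fairly" (length 6)
Word 2: "drug" (length 4)
One optimal edit sequence:
  1. delete 'f'  (+1)
  2. delete 'a'  (+1)
  3. substitute 'i' -> 'd'  (+1)
  4. keep 'r'
  5. substitute 'l' -> 'u'  (+1)
  6. substitute 'y' -> 'g'  (+1)
Edit distance = 5
Max length = max(6, 4) = 6
Similarity = 1 - 5/6
= 0.1667


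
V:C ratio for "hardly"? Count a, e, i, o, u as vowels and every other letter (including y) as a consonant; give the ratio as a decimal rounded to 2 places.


Word: "hardly"
Vowels (a,e,i,o,u): 1
Consonants: 5
Ratio = 1/5
= 0.20


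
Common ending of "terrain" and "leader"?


Word 1: "terrain"
Word 2: "leader"
Comparing from end:
  Pos -1: 'n' != 'r' (stop)
LCS = "" (length 0)


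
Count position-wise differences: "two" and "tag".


Comparing character by character (same length = 3):
  Pos 0: 't' vs 't' =
  Pos 1: 'w' vs 'a' !=
  Pos 2: 'o' vs 'g' !=
Hamming distance = 2


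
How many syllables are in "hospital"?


Word: "hospital"
Syllable breakdown: hos · pi · tal
Counting: 3 parts
= 3 syllables


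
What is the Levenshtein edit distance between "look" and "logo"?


Word 1: "look" (length 4)
Word 2: "logo" (length 4)
One optimal edit sequence (insert/delete/substitute each cost 1):
  1. keep 'l'
  2. keep 'o'
  3. substitute 'o' -> 'g'  (+1)
  4. substitute 'k' -> 'o'  (+1)
Total edit operations: 2
Edit distance = 2


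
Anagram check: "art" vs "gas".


Word 1: "art" → sorted: art
Word 2: "gas" → sorted: ags
Same letters? art != ags
Anagram = No


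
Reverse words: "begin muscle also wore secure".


Original: "begin muscle also wore secure"
Words (1..n): begin | muscle | also | wore | secure
Reversed (n..1): secure | wore | also | muscle | begin
Result = "secure wore also muscle begin"


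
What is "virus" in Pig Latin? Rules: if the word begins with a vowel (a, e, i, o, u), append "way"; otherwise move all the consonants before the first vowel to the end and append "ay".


Word: "virus"
Starts with consonant(s) → move to end, add 'ay'
Consonant cluster: "v"
Pig Latin = "irusvay"


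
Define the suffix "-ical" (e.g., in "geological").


Suffix: -ical
As in: geological -> geology + -ical, with a spelling change
Meaning = relating to


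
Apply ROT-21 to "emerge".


Word: "emerge"
Shift: 21
Each letter → (letter + shift) mod 26:
  'e' (4) + 21 = 25 → 'z'
  'm' (12) + 21 = 7 → 'h'
  'e' (4) + 21 = 25 → 'z'
  'r' (17) + 21 = 12 → 'm'
  'g' (6) + 21 = 1 → 'b'
  'e' (4) + 21 = 25 → 'z'
Result = "zhzmbz"


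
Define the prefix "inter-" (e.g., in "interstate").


Prefix: inter-
Example: interstate (inter- + state)
Meaning = between


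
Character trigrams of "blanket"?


Word: "blanket" (length 7)
Number of trigrams = 7 - 3 + 1 = 5
  Position 0: "bla"
  Position 1: "lan"
  Position 2: "ank"
  Position 3: "nke"
  Position 4: "ket"
Trigrams = "bla", "lan", "ank", "nke", "ket"


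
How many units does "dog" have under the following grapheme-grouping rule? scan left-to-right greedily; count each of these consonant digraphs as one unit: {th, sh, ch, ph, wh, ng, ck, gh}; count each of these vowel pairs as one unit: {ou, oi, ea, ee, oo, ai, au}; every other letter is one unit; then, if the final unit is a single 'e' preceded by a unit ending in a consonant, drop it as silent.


Word: "dog" (3 letters)
Left-to-right scan:
  1. 'd' (letter)
  2. 'o' (letter)
  3. 'g' (letter)
Units from scan: 3
Sound units = 3 units


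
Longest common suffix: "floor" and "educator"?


Word 1: "floor"
Word 2: "educator"
Comparing from end:
  Pos -1: 'r' == 'r'
  Pos -2: 'o' == 'o'
  Pos -3: 'o' != 't' (stop)
LCS = "or" (length 2)


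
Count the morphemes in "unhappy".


Word: "unhappy"
Morphemes: un- + happy
Each morpheme carries meaning
= 2 morphemes


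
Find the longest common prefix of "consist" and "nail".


Word 1: "consist"
Word 2: "nail"
Comparing from start:
  Pos 0: 'c' != 'n' (stop)
LCP = "" (length 0)


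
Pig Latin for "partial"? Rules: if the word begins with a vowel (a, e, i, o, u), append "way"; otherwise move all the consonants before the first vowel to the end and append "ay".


Word: "partial"
Starts with consonant(s) → move to end, add 'ay'
Consonant cluster: "p"
Pig Latin = "artialpay"


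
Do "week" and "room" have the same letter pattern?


Pattern of "week": [0, 1, 1, 2]
Pattern of "room": [0, 1, 1, 2]
Patterns match
Same pattern = Yes


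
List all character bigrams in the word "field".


Word: "field" (length 5)
Number of bigrams = 5 - 2 + 1 = 4
  Position 0: "fi"
  Position 1: "ie"
  Position 2: "el"
  Position 3: "ld"
Bigrams = "fi", "ie", "el", "ld"


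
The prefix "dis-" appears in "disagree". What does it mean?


Prefix: dis-
As in: disagree -> dis- + agree
Meaning = not / opposite


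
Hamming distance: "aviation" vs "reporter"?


Comparing character by character (same length = 8):
  Pos 0: 'a' vs 'r' !=
  Pos 1: 'v' vs 'e' !=
  Pos 2: 'i' vs 'p' !=
  Pos 3: 'a' vs 'o' !=
  Pos 4: 't' vs 'r' !=
  Pos 5: 'i' vs 't' !=
  Pos 6: 'o' vs 'e' !=
  Pos 7: 'n' vs 'r' !=
Hamming distance = 8


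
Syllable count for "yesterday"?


Word: "yesterday"
Syllable breakdown: yes | ter | day
Counting: 3 parts
= 3 syllables


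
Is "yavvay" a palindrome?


Word: "yavvay"
Reversed: "yavvay"
Forward == Backward? yavvay == yavvay
Palindrome = Yes


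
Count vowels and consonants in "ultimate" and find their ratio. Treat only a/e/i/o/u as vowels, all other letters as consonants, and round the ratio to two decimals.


Word: "ultimate"
Vowels (a,e,i,o,u): 4
Consonants: 4
Ratio = 4/4
= 1.00


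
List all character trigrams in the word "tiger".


Word: "tiger" (length 5)
Number of trigrams = 5 - 3 + 1 = 3
  Position 0: "tig"
  Position 1: "ige"
  Position 2: "ger"
Trigrams = "tig", "ige", "ger"


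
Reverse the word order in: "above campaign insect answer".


Original: "above campaign insect answer"
Words (1..n): above | campaign | insect | answer
Reversed (n..1): answer | insect | campaign | above
Result = "answer insect campaign above"


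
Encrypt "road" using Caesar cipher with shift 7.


Word: "road"
Shift: 7
Each letter → (letter + shift) mod 26:
  'r' (17) + 7 = 24 → 'y'
  'o' (14) + 7 = 21 → 'v'
  'a' (0) + 7 = 7 → 'h'
  'd' (3) + 7 = 10 → 'k'
Result = "yvhk"


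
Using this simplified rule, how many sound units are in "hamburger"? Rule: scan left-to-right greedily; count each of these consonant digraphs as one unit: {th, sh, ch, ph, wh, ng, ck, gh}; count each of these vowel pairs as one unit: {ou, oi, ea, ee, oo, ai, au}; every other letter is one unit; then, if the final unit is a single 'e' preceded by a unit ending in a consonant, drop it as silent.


Word: "hamburger" (9 letters)
Left-to-right scan:
  1. 'h' (letter)
  2. 'a' (letter)
  3. 'm' (letter)
  4. 'b' (letter)
  5. 'u' (letter)
  6. 'r' (letter)
  7. 'g' (letter)
  8. 'e' (letter)
  9. 'r' (letter)
Units from scan: 9
Sound units = 9 units


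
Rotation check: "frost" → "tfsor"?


Word: "frost", Candidate: "tfsor"
Method: check if candidate is substring of word+word
"frostfrost" contains "tfsor"? No
Is rotation = No


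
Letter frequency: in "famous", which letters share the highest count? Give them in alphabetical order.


Word: "famous"
Letter counts:
  'a': 1
  'f': 1
  'm': 1
  'o': 1
  's': 1
  'u': 1
Maximum count = 1
Most frequent = 'a', 'f', 'm', 'o', 's', 'u' (1 time each)


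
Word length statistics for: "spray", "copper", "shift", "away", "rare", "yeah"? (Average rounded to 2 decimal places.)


Lengths: "spray"=5, "copper"=6, "shift"=5, "away"=4, "rare"=4, "yeah"=4
Sum = 28, Count = 6
Average = 28/6 = 4.67
= avg=4.67, min=4, max=6


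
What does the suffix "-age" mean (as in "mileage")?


Suffix: -age
Example: mileage (mile + -age)
Meaning = result / collection


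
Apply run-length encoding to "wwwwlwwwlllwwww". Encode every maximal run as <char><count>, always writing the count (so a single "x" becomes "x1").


String: "wwwwlwwwlllwwww"
Scanning for consecutive runs:
  'w' x 4
  'l' x 1
  'w' x 3
  'l' x 3
  'w' x 4
RLE = "w4l1w3l3w4"


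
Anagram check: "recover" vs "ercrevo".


Word 1: "recover" → sorted: ceeorrv
Word 2: "ercrevo" → sorted: ceeorrv
Same letters? ceeorrv == ceeorrv
Anagram = Yes


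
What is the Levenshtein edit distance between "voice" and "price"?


Word 1: "voice" (length 5)
Word 2: "price" (length 5)
One optimal edit sequence (insert/delete/substitute each cost 1):
  1. substitute 'v' -> 'p'  (+1)
  2. substitute 'o' -> 'r'  (+1)
  3. keep 'i'
  4. keep 'c'
  5. keep 'e'
Total edit operations: 2
Edit distance = 2


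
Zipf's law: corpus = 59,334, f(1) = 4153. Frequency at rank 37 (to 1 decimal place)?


Zipf's law: f(r) = f(1) / r
f(1) = 4153
f(37) = 4153 / 37
= 112.2 occurrences


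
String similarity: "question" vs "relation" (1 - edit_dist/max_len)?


Word 1: "question" (length 8)
Word 2: "relation" (length 8)
One optimal edit sequence:
  1. substitute 'q' -> 'r'  (+1)
  2. substitute 'u' -> 'e'  (+1)
  3. substitute 'e' -> 'l'  (+1)
  4. substitute 's' -> 'a'  (+1)
  5. keep 't'
  6. keep 'i'
  7. keep 'o'
  8. keep 'n'
Edit distance = 4
Max length = max(8, 8) = 8
Similarity = 1 - 4/8
= 0.5000


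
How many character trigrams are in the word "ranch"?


Word: "ranch" (length 5)
Number of 3-grams = length - 3 + 1 = 5 - 3 + 1
= 3


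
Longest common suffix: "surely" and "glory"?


Word 1: "surely"
Word 2: "glory"
Comparing from end:
  Pos -1: 'y' == 'y'
  Pos -2: 'l' != 'r' (stop)
LCS = "y" (length 1)


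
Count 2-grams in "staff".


Word: "staff" (length 5)
Number of 2-grams = length - 2 + 1 = 5 - 2 + 1
= 4


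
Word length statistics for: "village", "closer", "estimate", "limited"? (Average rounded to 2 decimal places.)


Lengths: "village"=7, "closer"=6, "estimate"=8, "limited"=7
Sum = 28, Count = 4
Average = 28/4 = 7.00
= avg=7.00, min=6, max=8


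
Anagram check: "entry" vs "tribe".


Word 1: "entry" → sorted: enrty
Word 2: "tribe" → sorted: beirt
Same letters? enrty != beirt
Anagram = No


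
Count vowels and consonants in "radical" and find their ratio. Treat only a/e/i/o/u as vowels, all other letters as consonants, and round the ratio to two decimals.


Word: "radical"
Vowels (a,e,i,o,u): 3
Consonants: 4
Ratio = 3/4
= 0.75


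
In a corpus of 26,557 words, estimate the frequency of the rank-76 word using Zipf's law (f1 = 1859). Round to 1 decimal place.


Zipf's law: f(r) = f(1) / r
f(1) = 1859
f(76) = 1859 / 76
= 24.5 occurrences


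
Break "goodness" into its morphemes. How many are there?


Word: "goodness"
Morphemes: good / -ness
Each morpheme carries meaning
= 2 morphemes


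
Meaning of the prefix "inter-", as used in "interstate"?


Prefix: inter-
Example: interstate = inter- + state
Meaning = between


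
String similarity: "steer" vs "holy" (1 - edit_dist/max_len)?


Word 1: "steer" (length 5)
Word 2: "holy" (length 4)
One optimal edit sequence:
  1. delete 's'  (+1)
  2. substitute 't' -> 'h'  (+1)
  3. substitute 'e' -> 'o'  (+1)
  4. substitute 'e' -> 'l'  (+1)
  5. substitute 'r' -> 'y'  (+1)
Edit distance = 5
Max length = max(5, 4) = 5
Similarity = 1 - 5/5
= 0.0000


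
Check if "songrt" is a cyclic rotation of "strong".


Word: "strong", Candidate: "songrt"
Method: check if candidate is substring of word+word
"strongstrong" contains "songrt"? No
Is rotation = No


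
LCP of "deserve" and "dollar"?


Word 1: "deserve"
Word 2: "dollar"
Comparing from start:
  Pos 0: 'd' == 'd'
  Pos 1: 'e' != 'o' (stop)
LCP = "d" (length 1)


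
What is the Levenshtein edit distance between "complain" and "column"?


Word 1: "complain" (length 8)
Word 2: "column" (length 6)
One optimal edit sequence (insert/delete/substitute each cost 1):
  1. keep 'c'
  2. keep 'o'
  3. delete 'm'  (+1)
  4. delete 'p'  (+1)
  5. keep 'l'
  6. substitute 'a' -> 'u'  (+1)
  7. substitute 'i' -> 'm'  (+1)
  8. keep 'n'
Total edit operations: 4
Edit distance = 4


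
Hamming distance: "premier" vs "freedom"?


Comparing character by character (same length = 7):
  Pos 0: 'p' vs 'f' !=
  Pos 1: 'r' vs 'r' =
  Pos 2: 'e' vs 'e' =
  Pos 3: 'm' vs 'e' !=
  Pos 4: 'i' vs 'd' !=
  Pos 5: 'e' vs 'o' !=
  Pos 6: 'r' vs 'm' !=
Hamming distance = 5


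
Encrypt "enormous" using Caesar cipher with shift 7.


Word: "enormous"
Shift: 7
Each letter → (letter + shift) mod 26:
  'e' (4) + 7 = 11 → 'l'
  'n' (13) + 7 = 20 → 'u'
  'o' (14) + 7 = 21 → 'v'
  'r' (17) + 7 = 24 → 'y'
  'm' (12) + 7 = 19 → 't'
  'o' (14) + 7 = 21 → 'v'
  'u' (20) + 7 = 1 → 'b'
  's' (18) + 7 = 25 → 'z'
Result = "luvytvbz"


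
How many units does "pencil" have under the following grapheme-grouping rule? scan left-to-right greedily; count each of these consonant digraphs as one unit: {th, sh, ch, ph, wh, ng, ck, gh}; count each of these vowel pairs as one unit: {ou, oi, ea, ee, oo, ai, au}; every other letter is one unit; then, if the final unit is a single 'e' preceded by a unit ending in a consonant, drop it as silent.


Word: "pencil" (6 letters)
Left-to-right scan:
  1. 'p' (letter)
  2. 'e' (letter)
  3. 'n' (letter)
  4. 'c' (letter)
  5. 'i' (letter)
  6. 'l' (letter)
Units from scan: 6
Sound units = 6 units


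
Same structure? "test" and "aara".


Pattern of "test": [0, 1, 2, 0]
Pattern of "aara": [0, 0, 1, 0]
Patterns do not match
Same pattern = No


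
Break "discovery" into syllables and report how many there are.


Word: "discovery"
Syllable breakdown: dis / cov / er / y
Counting: 4 parts
= 4 syllables


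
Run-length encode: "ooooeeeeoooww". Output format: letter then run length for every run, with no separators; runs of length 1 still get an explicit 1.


String: "ooooeeeeoooww"
Scanning for consecutive runs:
  'o' x 4
  'e' x 4
  'o' x 3
  'w' x 2
RLE = "o4e4o3w2"


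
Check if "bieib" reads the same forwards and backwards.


Word: "bieib"
Reversed: "bieib"
Forward == Backward? bieib == bieib
Palindrome = Yes


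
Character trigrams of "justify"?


Word: "justify" (length 7)
Number of trigrams = 7 - 3 + 1 = 5
  Position 0: "jus"
  Position 1: "ust"
  Position 2: "sti"
  Position 3: "tif"
  Position 4: "ify"
Trigrams = "jus", "ust", "sti", "tif", "ify"
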